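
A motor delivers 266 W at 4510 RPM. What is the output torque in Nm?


omega = 4510 * 2*pi/60 = 472.2861 rad/s
tau = P / omega = 266 / 472.2861
= 0.5632 Nm


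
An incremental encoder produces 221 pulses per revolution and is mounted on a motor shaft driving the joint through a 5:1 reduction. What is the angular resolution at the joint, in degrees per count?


counts per rev = 221
effective counts at joint = 221 * 5 = 1105
resolution = 360 / 1105
= 0.3258 deg/count


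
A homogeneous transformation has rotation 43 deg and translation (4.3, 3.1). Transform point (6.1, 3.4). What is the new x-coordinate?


x' = cos(theta)*px - sin(theta)*py + tx
= 0.7314*6.1 - 0.682*3.4 + 4.3
= 6.4425


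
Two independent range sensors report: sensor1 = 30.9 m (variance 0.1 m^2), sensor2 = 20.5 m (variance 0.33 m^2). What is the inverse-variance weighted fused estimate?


w1 = (1/var1) / (1/var1 + 1/var2)
   = 10.0 / (10.0 + 3.0303) = 0.7674
w2 = 1 - w1 = 0.2326
fused = w1*s1 + w2*s2 = 23.714 + 4.7674
= 28.4814 m


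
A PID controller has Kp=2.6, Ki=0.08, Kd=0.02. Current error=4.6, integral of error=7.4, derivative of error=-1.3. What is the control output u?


u = Kp*e + Ki*int(e) + Kd*de/dt
= 2.6*4.6 + 0.08*7.4 + 0.02*(-1.3)
= 11.96 + 0.592 + -0.026
= 12.526


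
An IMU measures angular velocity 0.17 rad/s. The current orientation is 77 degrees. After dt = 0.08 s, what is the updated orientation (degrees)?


delta_theta = w * dt = 0.17 * 0.08 = 0.0136 rad
= 0.7792 deg
theta_new = 77 + 0.7792 = 77.7792 deg


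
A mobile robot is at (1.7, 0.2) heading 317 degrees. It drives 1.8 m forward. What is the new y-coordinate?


y_new = y0 + d*sin(theta)
= 0.2 + 1.8*sin(317)
= 0.2 + -1.2276
= -1.0276


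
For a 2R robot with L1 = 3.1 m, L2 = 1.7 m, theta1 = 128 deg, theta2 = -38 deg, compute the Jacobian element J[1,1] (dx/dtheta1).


J[1,1] = -L1*sin(t1) - L2*sin(t1+t2)
= -3.1*sin(128) - 1.7*sin(90)
= -4.1428


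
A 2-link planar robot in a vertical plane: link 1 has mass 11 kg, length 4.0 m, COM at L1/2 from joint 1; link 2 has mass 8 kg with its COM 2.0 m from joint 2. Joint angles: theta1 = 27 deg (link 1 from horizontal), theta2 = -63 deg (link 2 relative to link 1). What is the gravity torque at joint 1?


Horizontal distance from joint 1 to link-1 COM:
  x_c1 = (L1/2)*cos(t1) = 2.0 * 0.891 = 1.782 m
Horizontal distance from joint 1 to link-2 COM:
  x_c2 = L1*cos(t1) + Lc2*cos(t1+t2)
       = 4.0*0.891 + 2.0*0.809 = 5.1821 m
tau1 = m1*g*x_c1 + m2*g*x_c2
     = 11*9.81*1.782 + 8*9.81*5.1821
     = 192.297 + 406.6881
     = 598.9851 Nm


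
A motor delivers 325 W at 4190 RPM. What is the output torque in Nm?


omega = 4190 * 2*pi/60 = 438.7758 rad/s
tau = P / omega = 325 / 438.7758
= 0.7407 Nm


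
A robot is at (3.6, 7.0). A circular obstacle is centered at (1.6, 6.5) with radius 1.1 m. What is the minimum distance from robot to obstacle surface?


center_dist = sqrt((3.6-1.6)^2 + (7.0-6.5)^2)
= sqrt(4.0 + 0.25)
= 2.0616
min_dist = center_dist - radius = 2.0616 - 1.1 = 0.9616 m


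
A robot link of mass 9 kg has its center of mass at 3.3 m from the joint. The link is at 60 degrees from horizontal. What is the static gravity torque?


tau = m*g*L*cos(angle)
= 9 * 9.81 * 3.3 * cos(60 deg)
= 9 * 9.81 * 3.3 * 0.5
= 145.6785 Nm


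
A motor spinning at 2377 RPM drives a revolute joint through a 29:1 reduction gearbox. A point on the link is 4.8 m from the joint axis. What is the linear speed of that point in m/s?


omega_motor = 2377 * 2*pi/60 = 248.9189 rad/s
omega_joint = omega_motor / 29 = 8.5834 rad/s
v = omega_joint * r = 8.5834 * 4.8
= 41.2004 m/s


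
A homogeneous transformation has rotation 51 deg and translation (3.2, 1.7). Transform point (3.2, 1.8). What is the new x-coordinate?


x' = cos(theta)*px - sin(theta)*py + tx
= 0.6293*3.2 - 0.7771*1.8 + 3.2
= 3.815


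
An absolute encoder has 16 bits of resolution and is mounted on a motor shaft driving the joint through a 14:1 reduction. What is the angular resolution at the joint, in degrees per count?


counts = 2^16 = 65536
effective counts at joint = 65536 * 14 = 917504
resolution = 360 / 917504
= 3.9237e-04 deg/count


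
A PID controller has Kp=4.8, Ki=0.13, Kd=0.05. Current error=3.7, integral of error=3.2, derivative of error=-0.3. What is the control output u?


u = Kp*e + Ki*int(e) + Kd*de/dt
= 4.8*3.7 + 0.13*3.2 + 0.05*(-0.3)
= 17.76 + 0.416 + -0.015
= 18.161


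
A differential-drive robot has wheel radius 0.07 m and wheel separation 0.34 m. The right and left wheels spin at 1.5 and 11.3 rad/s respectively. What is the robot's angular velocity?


vR = r*wR = 0.07*1.5 = 0.105 m/s
vL = r*wL = 0.07*11.3 = 0.791 m/s
v = (vR+vL)/2 = 0.448 m/s
omega = (vR-vL)/L = -2.0176 rad/s
angular velocity = -2.0176 rad/s


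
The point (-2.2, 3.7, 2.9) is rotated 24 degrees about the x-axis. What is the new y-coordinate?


Rotation about x-axis: y' = y*cos(theta) - z*sin(theta)
= 3.7 * 0.9135 - 2.9 * 0.4067
= 2.2006


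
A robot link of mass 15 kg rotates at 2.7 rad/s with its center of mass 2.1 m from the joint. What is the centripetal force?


F = m * omega^2 * r
= 15 * 2.7^2 * 2.1
= 15 * 7.29 * 2.1
= 229.635 N


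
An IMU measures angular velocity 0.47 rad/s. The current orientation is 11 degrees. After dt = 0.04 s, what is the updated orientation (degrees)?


delta_theta = w * dt = 0.47 * 0.04 = 0.0188 rad
= 1.0772 deg
theta_new = 11 + 1.0772 = 12.0772 deg


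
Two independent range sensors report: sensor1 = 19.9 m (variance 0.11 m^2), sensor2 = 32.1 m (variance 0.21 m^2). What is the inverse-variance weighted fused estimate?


w1 = (1/var1) / (1/var1 + 1/var2)
   = 9.0909 / (9.0909 + 4.7619) = 0.6563
w2 = 1 - w1 = 0.3437
fused = w1*s1 + w2*s2 = 13.0594 + 11.0344
= 24.0938 m


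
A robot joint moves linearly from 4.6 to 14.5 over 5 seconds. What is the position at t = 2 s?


s = t/T = 2/5 = 0.4
p(t) = p0 + (pf-p0)*s
= 4.6 + (14.5 - 4.6) * 0.4
= 8.56


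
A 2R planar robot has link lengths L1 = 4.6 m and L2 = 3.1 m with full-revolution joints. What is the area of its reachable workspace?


r_max = L1 + L2 = 7.7 m
r_min = |L1 - L2| = 1.5 m
Area = pi*(r_max^2 - r_min^2)
= pi*(59.29 - 2.25)
= pi * 57.04
= 179.1964 m^2


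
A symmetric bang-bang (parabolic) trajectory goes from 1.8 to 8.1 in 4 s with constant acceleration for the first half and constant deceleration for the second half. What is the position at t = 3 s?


Symmetric rest-to-rest: each phase covers (pf-p0)/2 in time T/2. 0.5*a*(T/2)^2 = (pf-p0)/2 => a = 4*(pf-p0)/T^2
a = 4*(8.1-1.8)/4^2 = 1.575
t = 3 is in the deceleration phase (t > T/2).
p = pf - 0.5*a*(T-t)^2 = 8.1 - 0.5*1.575*1^2
= 7.3125


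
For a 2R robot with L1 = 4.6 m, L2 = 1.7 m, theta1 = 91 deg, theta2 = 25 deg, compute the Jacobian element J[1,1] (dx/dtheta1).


J[1,1] = -L1*sin(t1) - L2*sin(t1+t2)
= -4.6*sin(91) - 1.7*sin(116)
= -6.1272


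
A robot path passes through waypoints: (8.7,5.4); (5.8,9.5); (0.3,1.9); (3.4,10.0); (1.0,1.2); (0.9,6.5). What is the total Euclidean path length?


Segment lengths:
  seg1 = sqrt((-2.9)^2 + (4.1)^2) = 5.022
  seg2 = sqrt((-5.5)^2 + (-7.6)^2) = 9.3814
  seg3 = sqrt((3.1)^2 + (8.1)^2) = 8.6729
  seg4 = sqrt((-2.4)^2 + (-8.8)^2) = 9.1214
  seg5 = sqrt((-0.1)^2 + (5.3)^2) = 5.3009
Total = 37.4986


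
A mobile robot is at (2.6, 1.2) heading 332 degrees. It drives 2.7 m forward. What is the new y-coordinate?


y_new = y0 + d*sin(theta)
= 1.2 + 2.7*sin(332)
= 1.2 + -1.2676
= -0.0676


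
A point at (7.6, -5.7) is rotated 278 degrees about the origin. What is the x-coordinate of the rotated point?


x' = x*cos(theta) - y*sin(theta)
cos(278 deg) = 0.1392, sin(278 deg) = -0.9903
x' = 7.6 * 0.1392 - -5.7 * -0.9903
= 1.0577 - 5.6445
= -4.5868


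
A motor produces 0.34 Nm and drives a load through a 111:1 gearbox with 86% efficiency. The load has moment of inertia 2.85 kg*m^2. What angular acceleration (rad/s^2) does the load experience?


tau_out = tau_motor * N * eta
= 0.34 * 111 * 0.86 = 32.4564 Nm
alpha = tau_out / I = 32.4564 / 2.85
= 11.3882 rad/s^2


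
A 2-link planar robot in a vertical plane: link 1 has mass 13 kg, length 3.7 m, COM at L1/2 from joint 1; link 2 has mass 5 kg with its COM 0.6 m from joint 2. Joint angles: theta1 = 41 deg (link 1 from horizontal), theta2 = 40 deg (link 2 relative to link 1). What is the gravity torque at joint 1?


Horizontal distance from joint 1 to link-1 COM:
  x_c1 = (L1/2)*cos(t1) = 1.85 * 0.7547 = 1.3962 m
Horizontal distance from joint 1 to link-2 COM:
  x_c2 = L1*cos(t1) + Lc2*cos(t1+t2)
       = 3.7*0.7547 + 0.6*0.1564 = 2.8863 m
tau1 = m1*g*x_c1 + m2*g*x_c2
     = 13*9.81*1.3962 + 5*9.81*2.8863
     = 178.059 + 141.5723
     = 319.6313 Nm


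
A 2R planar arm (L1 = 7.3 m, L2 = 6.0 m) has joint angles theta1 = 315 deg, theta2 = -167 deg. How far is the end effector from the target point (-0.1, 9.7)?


End effector via forward kinematics:
x = L1*cos(t1) + L2*cos(t1+t2) = 0.0736
y = L1*sin(t1) + L2*sin(t1+t2) = -1.9824
Distance to target:
d = sqrt((-0.1 - 0.0736)^2 + (9.7 - -1.9824)^2)
= sqrt(0.0301 + 136.4776)
= 11.6837 m


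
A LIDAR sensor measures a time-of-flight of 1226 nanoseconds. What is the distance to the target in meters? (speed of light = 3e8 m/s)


tof = 1226 ns = 1.226e-06 s
dist = c * tof / 2
= 3e8 * 1.226e-06 / 2
= 183.9 m


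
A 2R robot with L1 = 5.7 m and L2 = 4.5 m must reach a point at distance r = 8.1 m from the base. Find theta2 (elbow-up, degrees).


cos(theta2) = (r^2 - L1^2 - L2^2) / (2*L1*L2)
cos(theta2) = (65.61 - 32.49 - 20.25) / 51.3
cos(theta2) = 0.250877
theta2 = 75.4706 degrees


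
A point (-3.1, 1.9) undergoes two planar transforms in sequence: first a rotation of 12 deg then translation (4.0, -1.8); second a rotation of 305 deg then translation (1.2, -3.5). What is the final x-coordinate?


After transform 1:
x1 = cos(12)*-3.1 - sin(12)*1.9 + 4.0 = 0.5727
y1 = sin(12)*-3.1 + cos(12)*1.9 + -1.8 = -0.586
After transform 2:
x2 = cos(305)*0.5727 - sin(305)*-0.586 + 1.2
= 1.0484


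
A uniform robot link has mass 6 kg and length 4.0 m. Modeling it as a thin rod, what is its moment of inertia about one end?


I = (1/3) * m * L^2
= (1/3) * 6 * 4.0^2
= 0.333333 * 6 * 16.0
= 32.0 kg*m^2


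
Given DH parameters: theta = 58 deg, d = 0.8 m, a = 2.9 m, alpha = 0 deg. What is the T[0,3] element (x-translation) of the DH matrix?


T[0,3] = a * cos(theta)
= 2.9 * cos(58 deg)
= 2.9 * 0.5299
= 1.5368


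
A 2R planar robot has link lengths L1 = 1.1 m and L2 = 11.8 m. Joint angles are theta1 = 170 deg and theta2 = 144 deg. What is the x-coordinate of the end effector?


Convert angles to radians: theta1 = 2.9671, theta2 = 2.5133
x = L1*cos(theta1) + L2*cos(theta1+theta2)
x = -1.0833 + 8.197
x = 7.1137


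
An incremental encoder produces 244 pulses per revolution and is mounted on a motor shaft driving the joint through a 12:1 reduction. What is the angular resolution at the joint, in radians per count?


counts per rev = 244
effective counts at joint = 244 * 12 = 2928
resolution = 2*pi / 2928
= 0.0021 rad/count


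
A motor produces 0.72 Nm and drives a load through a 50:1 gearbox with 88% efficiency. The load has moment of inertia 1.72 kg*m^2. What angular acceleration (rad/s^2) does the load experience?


tau_out = tau_motor * N * eta
= 0.72 * 50 * 0.88 = 31.68 Nm
alpha = tau_out / I = 31.68 / 1.72
= 18.4186 rad/s^2


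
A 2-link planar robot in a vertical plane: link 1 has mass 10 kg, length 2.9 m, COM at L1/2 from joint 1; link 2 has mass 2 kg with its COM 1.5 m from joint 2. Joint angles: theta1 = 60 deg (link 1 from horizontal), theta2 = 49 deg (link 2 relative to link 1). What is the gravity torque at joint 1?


Horizontal distance from joint 1 to link-1 COM:
  x_c1 = (L1/2)*cos(t1) = 1.45 * 0.5 = 0.725 m
Horizontal distance from joint 1 to link-2 COM:
  x_c2 = L1*cos(t1) + Lc2*cos(t1+t2)
       = 2.9*0.5 + 1.5*-0.3256 = 0.9616 m
tau1 = m1*g*x_c1 + m2*g*x_c2
     = 10*9.81*0.725 + 2*9.81*0.9616
     = 71.1225 + 18.8675
     = 89.99 Nm


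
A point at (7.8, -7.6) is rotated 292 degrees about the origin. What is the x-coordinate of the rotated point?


x' = x*cos(theta) - y*sin(theta)
cos(292 deg) = 0.3746, sin(292 deg) = -0.9272
x' = 7.8 * 0.3746 - -7.6 * -0.9272
= 2.9219 - 7.0466
= -4.1247


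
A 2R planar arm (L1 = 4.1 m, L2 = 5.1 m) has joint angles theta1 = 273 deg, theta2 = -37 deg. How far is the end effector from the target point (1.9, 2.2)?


End effector via forward kinematics:
x = L1*cos(t1) + L2*cos(t1+t2) = -2.6373
y = L1*sin(t1) + L2*sin(t1+t2) = -8.3225
Distance to target:
d = sqrt((1.9 - -2.6373)^2 + (2.2 - -8.3225)^2)
= sqrt(20.5871 + 110.7224)
= 11.459 m


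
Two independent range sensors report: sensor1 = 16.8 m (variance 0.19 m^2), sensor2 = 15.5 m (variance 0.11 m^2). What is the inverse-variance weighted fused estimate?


w1 = (1/var1) / (1/var1 + 1/var2)
   = 5.2632 / (5.2632 + 9.0909) = 0.3667
w2 = 1 - w1 = 0.6333
fused = w1*s1 + w2*s2 = 6.16 + 9.8167
= 15.9767 m


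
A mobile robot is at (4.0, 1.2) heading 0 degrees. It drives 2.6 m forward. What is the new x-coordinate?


x_new = x0 + d*cos(theta)
= 4.0 + 2.6*cos(0)
= 4.0 + 2.6
= 6.6


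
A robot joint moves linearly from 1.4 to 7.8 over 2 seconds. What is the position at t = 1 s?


s = t/T = 1/2 = 0.5
p(t) = p0 + (pf-p0)*s
= 1.4 + (7.8 - 1.4) * 0.5
= 4.6


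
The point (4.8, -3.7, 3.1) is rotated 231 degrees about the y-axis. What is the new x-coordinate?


Rotation about y-axis: x' = x*cos(theta) + z*sin(theta)
= 4.8 * -0.6293 + 3.1 * -0.7771
= -5.4299


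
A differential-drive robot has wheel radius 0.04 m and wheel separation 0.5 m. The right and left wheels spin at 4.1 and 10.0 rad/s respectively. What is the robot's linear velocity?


vR = r*wR = 0.04*4.1 = 0.164 m/s
vL = r*wL = 0.04*10.0 = 0.4 m/s
v = (vR+vL)/2 = 0.282 m/s
omega = (vR-vL)/L = -0.472 rad/s
linear velocity = 0.282 m/s


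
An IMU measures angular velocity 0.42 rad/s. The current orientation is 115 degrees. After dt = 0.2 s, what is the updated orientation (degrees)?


delta_theta = w * dt = 0.42 * 0.2 = 0.084 rad
= 4.8128 deg
theta_new = 115 + 4.8128 = 119.8128 deg


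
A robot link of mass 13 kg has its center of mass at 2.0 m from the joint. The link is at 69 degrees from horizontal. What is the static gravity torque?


tau = m*g*L*cos(angle)
= 13 * 9.81 * 2.0 * cos(69 deg)
= 13 * 9.81 * 2.0 * 0.3584
= 91.4053 Nm


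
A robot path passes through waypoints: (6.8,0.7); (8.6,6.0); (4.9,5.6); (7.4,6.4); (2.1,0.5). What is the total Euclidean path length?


Segment lengths:
  seg1 = sqrt((1.8)^2 + (5.3)^2) = 5.5973
  seg2 = sqrt((-3.7)^2 + (-0.4)^2) = 3.7216
  seg3 = sqrt((2.5)^2 + (0.8)^2) = 2.6249
  seg4 = sqrt((-5.3)^2 + (-5.9)^2) = 7.931
Total = 19.8747


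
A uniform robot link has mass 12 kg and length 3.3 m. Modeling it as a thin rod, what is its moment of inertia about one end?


I = (1/3) * m * L^2
= (1/3) * 12 * 3.3^2
= 0.333333 * 12 * 10.89
= 43.56 kg*m^2


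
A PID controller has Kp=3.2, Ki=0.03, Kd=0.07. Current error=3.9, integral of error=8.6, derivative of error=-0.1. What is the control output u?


u = Kp*e + Ki*int(e) + Kd*de/dt
= 3.2*3.9 + 0.03*8.6 + 0.07*(-0.1)
= 12.48 + 0.258 + -0.007
= 12.731


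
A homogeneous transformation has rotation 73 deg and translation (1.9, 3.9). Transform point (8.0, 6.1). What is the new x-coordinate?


x' = cos(theta)*px - sin(theta)*py + tx
= 0.2924*8.0 - 0.9563*6.1 + 1.9
= -1.5945


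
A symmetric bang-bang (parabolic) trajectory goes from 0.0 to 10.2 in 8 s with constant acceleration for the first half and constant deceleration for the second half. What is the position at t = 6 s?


Symmetric rest-to-rest: each phase covers (pf-p0)/2 in time T/2. 0.5*a*(T/2)^2 = (pf-p0)/2 => a = 4*(pf-p0)/T^2
a = 4*(10.2-0.0)/8^2 = 0.6375
t = 6 is in the deceleration phase (t > T/2).
p = pf - 0.5*a*(T-t)^2 = 10.2 - 0.5*0.6375*2^2
= 8.925


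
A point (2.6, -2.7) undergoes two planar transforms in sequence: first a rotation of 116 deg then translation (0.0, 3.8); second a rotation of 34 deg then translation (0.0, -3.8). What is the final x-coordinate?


After transform 1:
x1 = cos(116)*2.6 - sin(116)*-2.7 + 0.0 = 1.287
y1 = sin(116)*2.6 + cos(116)*-2.7 + 3.8 = 7.3205
After transform 2:
x2 = cos(34)*1.287 - sin(34)*7.3205 + 0.0
= -3.0266


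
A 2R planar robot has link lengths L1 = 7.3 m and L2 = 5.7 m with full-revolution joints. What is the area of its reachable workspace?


r_max = L1 + L2 = 13.0 m
r_min = |L1 - L2| = 1.6 m
Area = pi*(r_max^2 - r_min^2)
= pi*(169.0 - 2.56)
= pi * 166.44
= 522.8867 m^2


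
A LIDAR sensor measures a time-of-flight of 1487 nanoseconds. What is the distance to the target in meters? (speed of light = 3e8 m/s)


tof = 1487 ns = 1.487e-06 s
dist = c * tof / 2
= 3e8 * 1.487e-06 / 2
= 223.05 m


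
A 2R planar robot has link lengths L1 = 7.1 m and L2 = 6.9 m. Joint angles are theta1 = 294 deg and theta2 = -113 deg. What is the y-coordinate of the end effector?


Convert angles to radians: theta1 = 5.1313, theta2 = -1.9722
y = L1*sin(theta1) + L2*sin(theta1+theta2)
y = -6.4862 + -0.1204
y = -6.6066


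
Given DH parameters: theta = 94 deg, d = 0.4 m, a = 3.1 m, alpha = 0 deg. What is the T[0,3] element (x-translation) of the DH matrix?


T[0,3] = a * cos(theta)
= 3.1 * cos(94 deg)
= 3.1 * -0.0698
= -0.2162


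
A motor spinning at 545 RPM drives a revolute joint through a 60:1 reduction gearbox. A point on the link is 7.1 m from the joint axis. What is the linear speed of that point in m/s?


omega_motor = 545 * 2*pi/60 = 57.0723 rad/s
omega_joint = omega_motor / 60 = 0.9512 rad/s
v = omega_joint * r = 0.9512 * 7.1
= 6.7536 m/s


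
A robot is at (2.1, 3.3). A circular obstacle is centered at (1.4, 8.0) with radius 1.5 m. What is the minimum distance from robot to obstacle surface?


center_dist = sqrt((2.1-1.4)^2 + (3.3-8.0)^2)
= sqrt(0.49 + 22.09)
= 4.7518
min_dist = center_dist - radius = 4.7518 - 1.5 = 3.2518 m


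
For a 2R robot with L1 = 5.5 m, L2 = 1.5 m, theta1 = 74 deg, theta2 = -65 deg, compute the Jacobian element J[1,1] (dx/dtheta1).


J[1,1] = -L1*sin(t1) - L2*sin(t1+t2)
= -5.5*sin(74) - 1.5*sin(9)
= -5.5216


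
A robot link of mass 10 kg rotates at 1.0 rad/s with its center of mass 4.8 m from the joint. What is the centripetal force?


F = m * omega^2 * r
= 10 * 1.0^2 * 4.8
= 10 * 1.0 * 4.8
= 48.0 N


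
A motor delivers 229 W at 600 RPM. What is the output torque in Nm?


omega = 600 * 2*pi/60 = 62.8319 rad/s
tau = P / omega = 229 / 62.8319
= 3.6446 Nm


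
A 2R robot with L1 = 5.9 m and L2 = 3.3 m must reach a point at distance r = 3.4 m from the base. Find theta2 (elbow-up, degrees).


cos(theta2) = (r^2 - L1^2 - L2^2) / (2*L1*L2)
cos(theta2) = (11.56 - 34.81 - 10.89) / 38.94
cos(theta2) = -0.876733
theta2 = 151.2508 degrees


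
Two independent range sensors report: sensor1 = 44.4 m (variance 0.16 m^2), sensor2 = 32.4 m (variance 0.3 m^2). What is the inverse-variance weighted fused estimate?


w1 = (1/var1) / (1/var1 + 1/var2)
   = 6.25 / (6.25 + 3.3333) = 0.6522
w2 = 1 - w1 = 0.3478
fused = w1*s1 + w2*s2 = 28.9565 + 11.2696
= 40.2261 m


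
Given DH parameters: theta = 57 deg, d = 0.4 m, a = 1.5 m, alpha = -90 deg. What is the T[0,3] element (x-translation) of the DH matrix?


T[0,3] = a * cos(theta)
= 1.5 * cos(57 deg)
= 1.5 * 0.5446
= 0.817


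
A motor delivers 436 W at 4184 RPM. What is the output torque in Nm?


omega = 4184 * 2*pi/60 = 438.1475 rad/s
tau = P / omega = 436 / 438.1475
= 0.9951 Nm


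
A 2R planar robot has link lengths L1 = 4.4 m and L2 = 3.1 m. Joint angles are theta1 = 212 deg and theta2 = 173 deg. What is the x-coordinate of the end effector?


Convert angles to radians: theta1 = 3.7001, theta2 = 3.0194
x = L1*cos(theta1) + L2*cos(theta1+theta2)
x = -3.7314 + 2.8096
x = -0.9219


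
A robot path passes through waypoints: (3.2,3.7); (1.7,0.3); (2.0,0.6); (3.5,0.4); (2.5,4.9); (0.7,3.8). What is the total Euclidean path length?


Segment lengths:
  seg1 = sqrt((-1.5)^2 + (-3.4)^2) = 3.7162
  seg2 = sqrt((0.3)^2 + (0.3)^2) = 0.4243
  seg3 = sqrt((1.5)^2 + (-0.2)^2) = 1.5133
  seg4 = sqrt((-1.0)^2 + (4.5)^2) = 4.6098
  seg5 = sqrt((-1.8)^2 + (-1.1)^2) = 2.1095
Total = 12.373


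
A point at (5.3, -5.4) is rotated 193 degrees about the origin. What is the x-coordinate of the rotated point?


x' = x*cos(theta) - y*sin(theta)
cos(193 deg) = -0.9744, sin(193 deg) = -0.225
x' = 5.3 * -0.9744 - -5.4 * -0.225
= -5.1642 - 1.2147
= -6.3789


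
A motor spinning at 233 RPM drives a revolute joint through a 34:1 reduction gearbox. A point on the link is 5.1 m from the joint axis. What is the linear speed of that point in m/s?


omega_motor = 233 * 2*pi/60 = 24.3997 rad/s
omega_joint = omega_motor / 34 = 0.7176 rad/s
v = omega_joint * r = 0.7176 * 5.1
= 3.66 m/s


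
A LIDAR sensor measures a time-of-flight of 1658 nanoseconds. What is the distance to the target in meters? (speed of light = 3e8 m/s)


tof = 1658 ns = 1.658e-06 s
dist = c * tof / 2
= 3e8 * 1.658e-06 / 2
= 248.7 m


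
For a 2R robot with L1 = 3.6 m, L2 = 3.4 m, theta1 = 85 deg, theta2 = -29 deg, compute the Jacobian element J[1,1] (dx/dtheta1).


J[1,1] = -L1*sin(t1) - L2*sin(t1+t2)
= -3.6*sin(85) - 3.4*sin(56)
= -6.405


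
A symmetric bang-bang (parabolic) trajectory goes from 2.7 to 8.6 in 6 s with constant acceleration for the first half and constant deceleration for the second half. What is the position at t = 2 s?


Symmetric rest-to-rest: each phase covers (pf-p0)/2 in time T/2. 0.5*a*(T/2)^2 = (pf-p0)/2 => a = 4*(pf-p0)/T^2
a = 4*(8.6-2.7)/6^2 = 0.6556
t = 2 is in the acceleration phase (t <= T/2).
p = p0 + 0.5*a*t^2 = 2.7 + 0.5*0.6556*2^2
= 4.0111


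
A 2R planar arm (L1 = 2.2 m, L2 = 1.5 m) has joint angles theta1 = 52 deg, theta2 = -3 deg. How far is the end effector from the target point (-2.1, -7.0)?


End effector via forward kinematics:
x = L1*cos(t1) + L2*cos(t1+t2) = 2.3385
y = L1*sin(t1) + L2*sin(t1+t2) = 2.8657
Distance to target:
d = sqrt((-2.1 - 2.3385)^2 + (-7.0 - 2.8657)^2)
= sqrt(19.7007 + 97.3318)
= 10.8182 m


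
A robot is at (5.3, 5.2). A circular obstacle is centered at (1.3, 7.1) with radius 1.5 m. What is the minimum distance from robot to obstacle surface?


center_dist = sqrt((5.3-1.3)^2 + (5.2-7.1)^2)
= sqrt(16.0 + 3.61)
= 4.4283
min_dist = center_dist - radius = 4.4283 - 1.5 = 2.9283 m


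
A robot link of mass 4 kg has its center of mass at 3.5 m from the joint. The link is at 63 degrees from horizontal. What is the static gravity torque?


tau = m*g*L*cos(angle)
= 4 * 9.81 * 3.5 * cos(63 deg)
= 4 * 9.81 * 3.5 * 0.454
= 62.3511 Nm


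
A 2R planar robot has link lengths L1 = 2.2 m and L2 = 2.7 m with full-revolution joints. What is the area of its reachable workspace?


r_max = L1 + L2 = 4.9 m
r_min = |L1 - L2| = 0.5 m
Area = pi*(r_max^2 - r_min^2)
= pi*(24.01 - 0.25)
= pi * 23.76
= 74.6442 m^2


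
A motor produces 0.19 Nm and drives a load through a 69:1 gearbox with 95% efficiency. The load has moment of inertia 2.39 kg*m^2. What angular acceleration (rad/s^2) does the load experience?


tau_out = tau_motor * N * eta
= 0.19 * 69 * 0.95 = 12.4545 Nm
alpha = tau_out / I = 12.4545 / 2.39
= 5.2111 rad/s^2


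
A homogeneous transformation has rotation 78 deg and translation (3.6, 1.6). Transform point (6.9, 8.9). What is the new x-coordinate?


x' = cos(theta)*px - sin(theta)*py + tx
= 0.2079*6.9 - 0.9781*8.9 + 3.6
= -3.6709


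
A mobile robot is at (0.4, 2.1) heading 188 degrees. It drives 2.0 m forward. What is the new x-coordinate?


x_new = x0 + d*cos(theta)
= 0.4 + 2.0*cos(188)
= 0.4 + -1.9805
= -1.5805


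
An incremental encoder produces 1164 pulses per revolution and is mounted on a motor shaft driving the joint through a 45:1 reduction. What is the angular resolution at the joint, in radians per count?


counts per rev = 1164
effective counts at joint = 1164 * 45 = 52380
resolution = 2*pi / 52380
= 1.1995e-04 rad/count


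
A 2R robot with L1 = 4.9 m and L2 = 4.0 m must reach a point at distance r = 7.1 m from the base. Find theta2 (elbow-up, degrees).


cos(theta2) = (r^2 - L1^2 - L2^2) / (2*L1*L2)
cos(theta2) = (50.41 - 24.01 - 16.0) / 39.2
cos(theta2) = 0.265306
theta2 = 74.6149 degrees


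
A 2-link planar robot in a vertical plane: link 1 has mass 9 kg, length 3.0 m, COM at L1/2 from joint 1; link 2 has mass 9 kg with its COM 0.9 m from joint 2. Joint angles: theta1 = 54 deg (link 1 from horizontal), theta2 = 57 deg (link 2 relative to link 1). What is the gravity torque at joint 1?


Horizontal distance from joint 1 to link-1 COM:
  x_c1 = (L1/2)*cos(t1) = 1.5 * 0.5878 = 0.8817 m
Horizontal distance from joint 1 to link-2 COM:
  x_c2 = L1*cos(t1) + Lc2*cos(t1+t2)
       = 3.0*0.5878 + 0.9*-0.3584 = 1.4408 m
tau1 = m1*g*x_c1 + m2*g*x_c2
     = 9*9.81*0.8817 + 9*9.81*1.4408
     = 77.8433 + 127.2104
     = 205.0537 Nm


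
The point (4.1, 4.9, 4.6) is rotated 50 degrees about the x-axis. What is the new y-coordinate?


Rotation about x-axis: y' = y*cos(theta) - z*sin(theta)
= 4.9 * 0.6428 - 4.6 * 0.766
= -0.3741


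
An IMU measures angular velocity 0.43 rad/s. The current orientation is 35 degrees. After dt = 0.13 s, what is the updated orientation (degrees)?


delta_theta = w * dt = 0.43 * 0.13 = 0.0559 rad
= 3.2028 deg
theta_new = 35 + 3.2028 = 38.2028 deg


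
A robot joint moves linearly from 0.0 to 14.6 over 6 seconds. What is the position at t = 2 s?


s = t/T = 2/6 = 0.3333
p(t) = p0 + (pf-p0)*s
= 0.0 + (14.6 - 0.0) * 0.3333
= 4.8667


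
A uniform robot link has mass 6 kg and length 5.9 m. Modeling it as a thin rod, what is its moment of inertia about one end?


I = (1/3) * m * L^2
= (1/3) * 6 * 5.9^2
= 0.333333 * 6 * 34.81
= 69.62 kg*m^2


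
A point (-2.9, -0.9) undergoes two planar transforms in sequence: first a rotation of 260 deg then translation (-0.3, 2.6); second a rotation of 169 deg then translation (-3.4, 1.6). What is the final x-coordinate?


After transform 1:
x1 = cos(260)*-2.9 - sin(260)*-0.9 + -0.3 = -0.6827
y1 = sin(260)*-2.9 + cos(260)*-0.9 + 2.6 = 5.6122
After transform 2:
x2 = cos(169)*-0.6827 - sin(169)*5.6122 + -3.4
= -3.8007


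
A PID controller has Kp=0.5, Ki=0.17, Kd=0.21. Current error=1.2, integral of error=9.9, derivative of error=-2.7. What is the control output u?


u = Kp*e + Ki*int(e) + Kd*de/dt
= 0.5*1.2 + 0.17*9.9 + 0.21*(-2.7)
= 0.6 + 1.683 + -0.567
= 1.716


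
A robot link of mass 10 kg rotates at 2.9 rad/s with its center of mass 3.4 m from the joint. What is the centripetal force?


F = m * omega^2 * r
= 10 * 2.9^2 * 3.4
= 10 * 8.41 * 3.4
= 285.94 N


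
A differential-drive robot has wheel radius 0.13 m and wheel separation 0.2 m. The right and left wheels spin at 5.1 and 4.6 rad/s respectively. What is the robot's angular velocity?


vR = r*wR = 0.13*5.1 = 0.663 m/s
vL = r*wL = 0.13*4.6 = 0.598 m/s
v = (vR+vL)/2 = 0.6305 m/s
omega = (vR-vL)/L = 0.325 rad/s
angular velocity = 0.325 rad/s


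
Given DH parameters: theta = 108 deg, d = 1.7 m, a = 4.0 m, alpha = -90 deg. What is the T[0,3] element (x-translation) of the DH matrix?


T[0,3] = a * cos(theta)
= 4.0 * cos(108 deg)
= 4.0 * -0.309
= -1.2361


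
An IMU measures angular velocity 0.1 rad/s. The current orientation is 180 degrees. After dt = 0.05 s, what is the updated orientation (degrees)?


delta_theta = w * dt = 0.1 * 0.05 = 0.005 rad
= 0.2865 deg
theta_new = 180 + 0.2865 = 180.2865 deg


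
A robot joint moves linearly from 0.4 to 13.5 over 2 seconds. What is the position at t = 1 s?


s = t/T = 1/2 = 0.5
p(t) = p0 + (pf-p0)*s
= 0.4 + (13.5 - 0.4) * 0.5
= 6.95


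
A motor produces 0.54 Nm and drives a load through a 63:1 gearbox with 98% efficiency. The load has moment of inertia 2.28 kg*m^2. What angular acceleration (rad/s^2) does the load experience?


tau_out = tau_motor * N * eta
= 0.54 * 63 * 0.98 = 33.3396 Nm
alpha = tau_out / I = 33.3396 / 2.28
= 14.6226 rad/s^2


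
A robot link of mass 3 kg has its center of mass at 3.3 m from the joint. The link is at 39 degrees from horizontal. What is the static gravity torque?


tau = m*g*L*cos(angle)
= 3 * 9.81 * 3.3 * cos(39 deg)
= 3 * 9.81 * 3.3 * 0.7771
= 75.4756 Nm


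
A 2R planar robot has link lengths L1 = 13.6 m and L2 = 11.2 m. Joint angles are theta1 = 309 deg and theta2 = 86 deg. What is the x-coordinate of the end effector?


Convert angles to radians: theta1 = 5.3931, theta2 = 1.501
x = L1*cos(theta1) + L2*cos(theta1+theta2)
x = 8.5588 + 9.1745
x = 17.7333


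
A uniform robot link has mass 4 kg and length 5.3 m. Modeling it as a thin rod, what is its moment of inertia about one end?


I = (1/3) * m * L^2
= (1/3) * 4 * 5.3^2
= 0.333333 * 4 * 28.09
= 37.4533 kg*m^2


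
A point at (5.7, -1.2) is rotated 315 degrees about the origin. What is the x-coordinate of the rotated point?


x' = x*cos(theta) - y*sin(theta)
cos(315 deg) = 0.7071, sin(315 deg) = -0.7071
x' = 5.7 * 0.7071 - -1.2 * -0.7071
= 4.0305 - 0.8485
= 3.182


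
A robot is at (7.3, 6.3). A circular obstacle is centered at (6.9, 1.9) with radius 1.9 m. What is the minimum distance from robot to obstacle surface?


center_dist = sqrt((7.3-6.9)^2 + (6.3-1.9)^2)
= sqrt(0.16 + 19.36)
= 4.4181
min_dist = center_dist - radius = 4.4181 - 1.9 = 2.5181 m


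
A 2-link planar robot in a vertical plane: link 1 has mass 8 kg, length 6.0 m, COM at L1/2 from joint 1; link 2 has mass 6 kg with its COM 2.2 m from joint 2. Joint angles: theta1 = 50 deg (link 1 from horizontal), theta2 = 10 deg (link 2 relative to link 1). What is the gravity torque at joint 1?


Horizontal distance from joint 1 to link-1 COM:
  x_c1 = (L1/2)*cos(t1) = 3.0 * 0.6428 = 1.9284 m
Horizontal distance from joint 1 to link-2 COM:
  x_c2 = L1*cos(t1) + Lc2*cos(t1+t2)
       = 6.0*0.6428 + 2.2*0.5 = 4.9567 m
tau1 = m1*g*x_c1 + m2*g*x_c2
     = 8*9.81*1.9284 + 6*9.81*4.9567
     = 151.3379 + 291.7529
     = 443.0908 Nm


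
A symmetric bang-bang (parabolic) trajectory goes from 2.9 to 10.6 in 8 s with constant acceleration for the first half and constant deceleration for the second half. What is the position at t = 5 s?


Symmetric rest-to-rest: each phase covers (pf-p0)/2 in time T/2. 0.5*a*(T/2)^2 = (pf-p0)/2 => a = 4*(pf-p0)/T^2
a = 4*(10.6-2.9)/8^2 = 0.4812
t = 5 is in the deceleration phase (t > T/2).
p = pf - 0.5*a*(T-t)^2 = 10.6 - 0.5*0.4812*3^2
= 8.4344


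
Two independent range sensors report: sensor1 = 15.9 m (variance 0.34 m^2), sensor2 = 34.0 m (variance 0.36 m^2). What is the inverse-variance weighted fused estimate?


w1 = (1/var1) / (1/var1 + 1/var2)
   = 2.9412 / (2.9412 + 2.7778) = 0.5143
w2 = 1 - w1 = 0.4857
fused = w1*s1 + w2*s2 = 8.1771 + 16.5143
= 24.6914 m


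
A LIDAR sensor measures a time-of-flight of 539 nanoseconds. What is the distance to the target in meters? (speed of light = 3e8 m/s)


tof = 539 ns = 5.39e-07 s
dist = c * tof / 2
= 3e8 * 5.39e-07 / 2
= 80.85 m


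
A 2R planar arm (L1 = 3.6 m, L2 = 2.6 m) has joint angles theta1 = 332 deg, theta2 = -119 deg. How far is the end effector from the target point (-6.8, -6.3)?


End effector via forward kinematics:
x = L1*cos(t1) + L2*cos(t1+t2) = 0.9981
y = L1*sin(t1) + L2*sin(t1+t2) = -3.1062
Distance to target:
d = sqrt((-6.8 - 0.9981)^2 + (-6.3 - -3.1062)^2)
= sqrt(60.8099 + 10.2006)
= 8.4268 m


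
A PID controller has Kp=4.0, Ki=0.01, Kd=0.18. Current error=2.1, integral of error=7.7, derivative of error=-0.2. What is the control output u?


u = Kp*e + Ki*int(e) + Kd*de/dt
= 4.0*2.1 + 0.01*7.7 + 0.18*(-0.2)
= 8.4 + 0.077 + -0.036
= 8.441


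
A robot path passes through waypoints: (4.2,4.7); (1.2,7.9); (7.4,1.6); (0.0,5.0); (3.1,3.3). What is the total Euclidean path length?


Segment lengths:
  seg1 = sqrt((-3.0)^2 + (3.2)^2) = 4.3863
  seg2 = sqrt((6.2)^2 + (-6.3)^2) = 8.8391
  seg3 = sqrt((-7.4)^2 + (3.4)^2) = 8.1437
  seg4 = sqrt((3.1)^2 + (-1.7)^2) = 3.5355
Total = 24.9047


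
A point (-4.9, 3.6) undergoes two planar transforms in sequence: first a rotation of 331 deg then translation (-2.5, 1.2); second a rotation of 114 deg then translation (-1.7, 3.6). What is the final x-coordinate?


After transform 1:
x1 = cos(331)*-4.9 - sin(331)*3.6 + -2.5 = -5.0403
y1 = sin(331)*-4.9 + cos(331)*3.6 + 1.2 = 6.7242
After transform 2:
x2 = cos(114)*-5.0403 - sin(114)*6.7242 + -1.7
= -5.7928


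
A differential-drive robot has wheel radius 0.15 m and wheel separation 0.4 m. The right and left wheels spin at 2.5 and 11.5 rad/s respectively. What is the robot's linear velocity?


vR = r*wR = 0.15*2.5 = 0.375 m/s
vL = r*wL = 0.15*11.5 = 1.725 m/s
v = (vR+vL)/2 = 1.05 m/s
omega = (vR-vL)/L = -3.375 rad/s
linear velocity = 1.05 m/s


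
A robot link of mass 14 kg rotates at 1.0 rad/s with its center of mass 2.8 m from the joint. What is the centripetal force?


F = m * omega^2 * r
= 14 * 1.0^2 * 2.8
= 14 * 1.0 * 2.8
= 39.2 N


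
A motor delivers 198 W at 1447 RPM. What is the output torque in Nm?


omega = 1447 * 2*pi/60 = 151.5295 rad/s
tau = P / omega = 198 / 151.5295
= 1.3067 Nm


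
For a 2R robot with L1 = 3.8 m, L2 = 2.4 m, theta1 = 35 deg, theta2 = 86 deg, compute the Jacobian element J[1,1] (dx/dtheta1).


J[1,1] = -L1*sin(t1) - L2*sin(t1+t2)
= -3.8*sin(35) - 2.4*sin(121)
= -4.2368


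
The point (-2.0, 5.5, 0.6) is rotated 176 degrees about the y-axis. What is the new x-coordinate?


Rotation about y-axis: x' = x*cos(theta) + z*sin(theta)
= -2.0 * -0.9976 + 0.6 * 0.0698
= 2.037


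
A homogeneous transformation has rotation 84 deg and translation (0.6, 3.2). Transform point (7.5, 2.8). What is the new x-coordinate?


x' = cos(theta)*px - sin(theta)*py + tx
= 0.1045*7.5 - 0.9945*2.8 + 0.6
= -1.4007


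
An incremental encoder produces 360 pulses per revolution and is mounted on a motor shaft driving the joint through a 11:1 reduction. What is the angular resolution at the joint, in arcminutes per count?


counts per rev = 360
effective counts at joint = 360 * 11 = 3960
resolution = 360*60 / 3960
= 5.4545 arcmin/count


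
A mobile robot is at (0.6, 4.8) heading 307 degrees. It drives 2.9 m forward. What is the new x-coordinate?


x_new = x0 + d*cos(theta)
= 0.6 + 2.9*cos(307)
= 0.6 + 1.7453
= 2.3453


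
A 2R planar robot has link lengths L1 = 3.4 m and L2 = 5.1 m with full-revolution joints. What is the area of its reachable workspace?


r_max = L1 + L2 = 8.5 m
r_min = |L1 - L2| = 1.7 m
Area = pi*(r_max^2 - r_min^2)
= pi*(72.25 - 2.89)
= pi * 69.36
= 217.9009 m^2


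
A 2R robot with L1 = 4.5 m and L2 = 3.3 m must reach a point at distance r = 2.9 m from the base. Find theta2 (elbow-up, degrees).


cos(theta2) = (r^2 - L1^2 - L2^2) / (2*L1*L2)
cos(theta2) = (8.41 - 20.25 - 10.89) / 29.7
cos(theta2) = -0.76532
theta2 = 139.9355 degrees


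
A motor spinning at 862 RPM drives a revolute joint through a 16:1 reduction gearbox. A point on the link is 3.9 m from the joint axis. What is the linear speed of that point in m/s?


omega_motor = 862 * 2*pi/60 = 90.2684 rad/s
omega_joint = omega_motor / 16 = 5.6418 rad/s
v = omega_joint * r = 5.6418 * 3.9
= 22.0029 m/s


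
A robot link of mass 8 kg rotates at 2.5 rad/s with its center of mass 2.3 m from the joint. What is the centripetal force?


F = m * omega^2 * r
= 8 * 2.5^2 * 2.3
= 8 * 6.25 * 2.3
= 115.0 N


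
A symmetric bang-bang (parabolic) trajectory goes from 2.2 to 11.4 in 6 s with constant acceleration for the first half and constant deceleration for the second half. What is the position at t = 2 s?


Symmetric rest-to-rest: each phase covers (pf-p0)/2 in time T/2. 0.5*a*(T/2)^2 = (pf-p0)/2 => a = 4*(pf-p0)/T^2
a = 4*(11.4-2.2)/6^2 = 1.0222
t = 2 is in the acceleration phase (t <= T/2).
p = p0 + 0.5*a*t^2 = 2.2 + 0.5*1.0222*2^2
= 4.2444


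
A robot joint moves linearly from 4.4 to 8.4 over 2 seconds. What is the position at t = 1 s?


s = t/T = 1/2 = 0.5
p(t) = p0 + (pf-p0)*s
= 4.4 + (8.4 - 4.4) * 0.5
= 6.4


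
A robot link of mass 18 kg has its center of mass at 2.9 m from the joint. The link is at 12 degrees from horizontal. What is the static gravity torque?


tau = m*g*L*cos(angle)
= 18 * 9.81 * 2.9 * cos(12 deg)
= 18 * 9.81 * 2.9 * 0.9781
= 500.8918 Nm


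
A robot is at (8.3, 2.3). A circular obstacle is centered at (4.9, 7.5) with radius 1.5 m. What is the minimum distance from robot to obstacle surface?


center_dist = sqrt((8.3-4.9)^2 + (2.3-7.5)^2)
= sqrt(11.56 + 27.04)
= 6.2129
min_dist = center_dist - radius = 6.2129 - 1.5 = 4.7129 m


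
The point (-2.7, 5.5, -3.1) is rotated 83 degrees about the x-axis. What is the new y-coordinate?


Rotation about x-axis: y' = y*cos(theta) - z*sin(theta)
= 5.5 * 0.1219 - -3.1 * 0.9925
= 3.7472


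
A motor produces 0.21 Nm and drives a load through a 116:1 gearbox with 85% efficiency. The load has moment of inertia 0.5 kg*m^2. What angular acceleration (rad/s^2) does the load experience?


tau_out = tau_motor * N * eta
= 0.21 * 116 * 0.85 = 20.706 Nm
alpha = tau_out / I = 20.706 / 0.5
= 41.412 rad/s^2


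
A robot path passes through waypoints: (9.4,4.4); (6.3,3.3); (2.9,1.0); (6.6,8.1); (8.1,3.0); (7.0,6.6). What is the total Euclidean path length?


Segment lengths:
  seg1 = sqrt((-3.1)^2 + (-1.1)^2) = 3.2894
  seg2 = sqrt((-3.4)^2 + (-2.3)^2) = 4.1049
  seg3 = sqrt((3.7)^2 + (7.1)^2) = 8.0062
  seg4 = sqrt((1.5)^2 + (-5.1)^2) = 5.316
  seg5 = sqrt((-1.1)^2 + (3.6)^2) = 3.7643
Total = 24.4808


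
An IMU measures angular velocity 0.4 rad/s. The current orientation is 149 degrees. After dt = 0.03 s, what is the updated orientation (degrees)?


delta_theta = w * dt = 0.4 * 0.03 = 0.012 rad
= 0.6875 deg
theta_new = 149 + 0.6875 = 149.6875 deg


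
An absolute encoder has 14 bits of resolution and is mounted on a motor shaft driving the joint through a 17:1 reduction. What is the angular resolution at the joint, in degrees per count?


counts = 2^14 = 16384
effective counts at joint = 16384 * 17 = 278528
resolution = 360 / 278528
= 0.0013 deg/count


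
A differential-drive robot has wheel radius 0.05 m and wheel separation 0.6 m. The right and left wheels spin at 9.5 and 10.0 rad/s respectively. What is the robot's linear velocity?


vR = r*wR = 0.05*9.5 = 0.475 m/s
vL = r*wL = 0.05*10.0 = 0.5 m/s
v = (vR+vL)/2 = 0.4875 m/s
omega = (vR-vL)/L = -0.0417 rad/s
linear velocity = 0.4875 m/s


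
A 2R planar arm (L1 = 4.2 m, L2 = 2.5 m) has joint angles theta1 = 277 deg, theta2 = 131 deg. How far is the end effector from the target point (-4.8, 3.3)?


End effector via forward kinematics:
x = L1*cos(t1) + L2*cos(t1+t2) = 2.1847
y = L1*sin(t1) + L2*sin(t1+t2) = -2.3108
Distance to target:
d = sqrt((-4.8 - 2.1847)^2 + (3.3 - -2.3108)^2)
= sqrt(48.7857 + 31.4814)
= 8.9592 m


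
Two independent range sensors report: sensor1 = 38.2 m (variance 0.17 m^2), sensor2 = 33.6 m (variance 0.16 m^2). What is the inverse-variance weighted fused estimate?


w1 = (1/var1) / (1/var1 + 1/var2)
   = 5.8824 / (5.8824 + 6.25) = 0.4848
w2 = 1 - w1 = 0.5152
fused = w1*s1 + w2*s2 = 18.5212 + 17.3091
= 35.8303 m


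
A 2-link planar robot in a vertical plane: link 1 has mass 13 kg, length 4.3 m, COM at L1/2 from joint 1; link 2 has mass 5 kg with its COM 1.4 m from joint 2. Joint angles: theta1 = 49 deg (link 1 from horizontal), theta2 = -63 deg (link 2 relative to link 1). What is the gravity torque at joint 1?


Horizontal distance from joint 1 to link-1 COM:
  x_c1 = (L1/2)*cos(t1) = 2.15 * 0.6561 = 1.4105 m
Horizontal distance from joint 1 to link-2 COM:
  x_c2 = L1*cos(t1) + Lc2*cos(t1+t2)
       = 4.3*0.6561 + 1.4*0.9703 = 4.1795 m
tau1 = m1*g*x_c1 + m2*g*x_c2
     = 13*9.81*1.4105 + 5*9.81*4.1795
     = 179.8845 + 205.0029
     = 384.8874 Nm
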